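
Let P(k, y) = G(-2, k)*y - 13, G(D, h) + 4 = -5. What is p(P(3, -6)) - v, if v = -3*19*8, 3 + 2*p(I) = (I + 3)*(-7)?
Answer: 601/2 ≈ 300.50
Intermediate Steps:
G(D, h) = -9 (G(D, h) = -4 - 5 = -9)
P(k, y) = -13 - 9*y (P(k, y) = -9*y - 13 = -13 - 9*y)
p(I) = -12 - 7*I/2 (p(I) = -3/2 + ((I + 3)*(-7))/2 = -3/2 + ((3 + I)*(-7))/2 = -3/2 + (-21 - 7*I)/2 = -3/2 + (-21/2 - 7*I/2) = -12 - 7*I/2)
v = -456 (v = -57*8 = -456)
p(P(3, -6)) - v = (-12 - 7*(-13 - 9*(-6))/2) - 1*(-456) = (-12 - 7*(-13 + 54)/2) + 456 = (-12 - 7/2*41) + 456 = (-12 - 287/2) + 456 = -311/2 + 456 = 601/2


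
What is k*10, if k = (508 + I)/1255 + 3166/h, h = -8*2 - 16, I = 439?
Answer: -1971513/2008 ≈ -981.83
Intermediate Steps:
h = -32 (h = -16 - 16 = -32)
k = -1971513/20080 (k = (508 + 439)/1255 + 3166/(-32) = 947*(1/1255) + 3166*(-1/32) = 947/1255 - 1583/16 = -1971513/20080 ≈ -98.183)
k*10 = -1971513/20080*10 = -1971513/2008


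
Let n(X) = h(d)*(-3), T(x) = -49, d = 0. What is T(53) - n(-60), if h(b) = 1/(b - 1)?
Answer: -52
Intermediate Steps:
h(b) = 1/(-1 + b)
n(X) = 3 (n(X) = -3/(-1 + 0) = -3/(-1) = -1*(-3) = 3)
T(53) - n(-60) = -49 - 1*3 = -49 - 3 = -52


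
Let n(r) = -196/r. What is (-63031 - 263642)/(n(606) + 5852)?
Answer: -98981919/1773058 ≈ -55.826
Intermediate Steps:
(-63031 - 263642)/(n(606) + 5852) = (-63031 - 263642)/(-196/606 + 5852) = -326673/(-196*1/606 + 5852) = -326673/(-98/303 + 5852) = -326673/1773058/303 = -326673*303/1773058 = -98981919/1773058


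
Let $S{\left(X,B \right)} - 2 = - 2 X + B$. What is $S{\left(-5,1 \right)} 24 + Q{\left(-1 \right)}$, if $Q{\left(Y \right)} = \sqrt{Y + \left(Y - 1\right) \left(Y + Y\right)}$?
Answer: $312 + \sqrt{3} \approx 313.73$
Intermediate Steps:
$Q{\left(Y \right)} = \sqrt{Y + 2 Y \left(-1 + Y\right)}$ ($Q{\left(Y \right)} = \sqrt{Y + \left(-1 + Y\right) 2 Y} = \sqrt{Y + 2 Y \left(-1 + Y\right)}$)
$S{\left(X,B \right)} = 2 + B - 2 X$ ($S{\left(X,B \right)} = 2 + \left(- 2 X + B\right) = 2 + \left(B - 2 X\right) = 2 + B - 2 X$)
$S{\left(-5,1 \right)} 24 + Q{\left(-1 \right)} = \left(2 + 1 - -10\right) 24 + \sqrt{- (-1 + 2 \left(-1\right))} = \left(2 + 1 + 10\right) 24 + \sqrt{- (-1 - 2)} = 13 \cdot 24 + \sqrt{\left(-1\right) \left(-3\right)} = 312 + \sqrt{3}$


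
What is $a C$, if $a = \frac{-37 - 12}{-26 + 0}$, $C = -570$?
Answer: $- \frac{13965}{13} \approx -1074.2$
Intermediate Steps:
$a = \frac{49}{26}$ ($a = - \frac{49}{-26} = \left(-49\right) \left(- \frac{1}{26}\right) = \frac{49}{26} \approx 1.8846$)
$a C = \frac{49}{26} \left(-570\right) = - \frac{13965}{13}$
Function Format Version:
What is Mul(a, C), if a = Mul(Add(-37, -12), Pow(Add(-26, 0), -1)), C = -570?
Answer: Rational(-13965, 13) ≈ -1074.2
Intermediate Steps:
a = Rational(49, 26) (a = Mul(-49, Pow(-26, -1)) = Mul(-49, Rational(-1, 26)) = Rational(49, 26) ≈ 1.8846)
Mul(a, C) = Mul(Rational(49, 26), -570) = Rational(-13965, 13)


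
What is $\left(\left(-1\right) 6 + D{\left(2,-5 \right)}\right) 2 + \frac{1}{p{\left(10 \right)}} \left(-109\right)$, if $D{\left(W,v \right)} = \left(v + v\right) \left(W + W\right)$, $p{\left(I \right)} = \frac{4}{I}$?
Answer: $- \frac{729}{2} \approx -364.5$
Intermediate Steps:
$D{\left(W,v \right)} = 4 W v$ ($D{\left(W,v \right)} = 2 v 2 W = 4 W v$)
$\left(\left(-1\right) 6 + D{\left(2,-5 \right)}\right) 2 + \frac{1}{p{\left(10 \right)}} \left(-109\right) = \left(\left(-1\right) 6 + 4 \cdot 2 \left(-5\right)\right) 2 + \frac{1}{4 \cdot \frac{1}{10}} \left(-109\right) = \left(-6 - 40\right) 2 + \frac{1}{4 \cdot \frac{1}{10}} \left(-109\right) = \left(-46\right) 2 + \frac{1}{\frac{2}{5}} \left(-109\right) = -92 + \frac{5}{2} \left(-109\right) = -92 - \frac{545}{2} = - \frac{729}{2}$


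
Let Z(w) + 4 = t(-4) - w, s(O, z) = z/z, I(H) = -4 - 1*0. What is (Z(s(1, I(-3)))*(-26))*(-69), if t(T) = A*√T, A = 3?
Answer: -8970 + 10764*I ≈ -8970.0 + 10764.0*I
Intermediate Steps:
I(H) = -4 (I(H) = -4 + 0 = -4)
t(T) = 3*√T
s(O, z) = 1
Z(w) = -4 - w + 6*I (Z(w) = -4 + (3*√(-4) - w) = -4 + (3*(2*I) - w) = -4 + (6*I - w) = -4 + (-w + 6*I) = -4 - w + 6*I)
(Z(s(1, I(-3)))*(-26))*(-69) = ((-4 - 1*1 + 6*I)*(-26))*(-69) = ((-4 - 1 + 6*I)*(-26))*(-69) = ((-5 + 6*I)*(-26))*(-69) = (130 - 156*I)*(-69) = -8970 + 10764*I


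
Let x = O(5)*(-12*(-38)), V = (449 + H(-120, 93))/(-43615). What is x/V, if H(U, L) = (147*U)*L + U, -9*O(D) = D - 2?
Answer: -6629480/1640191 ≈ -4.0419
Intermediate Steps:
O(D) = 2/9 - D/9 (O(D) = -(D - 2)/9 = -(-2 + D)/9 = 2/9 - D/9)
H(U, L) = U + 147*L*U (H(U, L) = 147*L*U + U = U + 147*L*U)
V = 1640191/43615 (V = (449 - 120*(1 + 147*93))/(-43615) = (449 - 120*(1 + 13671))*(-1/43615) = (449 - 120*13672)*(-1/43615) = (449 - 1640640)*(-1/43615) = -1640191*(-1/43615) = 1640191/43615 ≈ 37.606)
x = -152 (x = (2/9 - 1/9*5)*(-12*(-38)) = (2/9 - 5/9)*456 = -1/3*456 = -152)
x/V = -152/1640191/43615 = -152*43615/1640191 = -6629480/1640191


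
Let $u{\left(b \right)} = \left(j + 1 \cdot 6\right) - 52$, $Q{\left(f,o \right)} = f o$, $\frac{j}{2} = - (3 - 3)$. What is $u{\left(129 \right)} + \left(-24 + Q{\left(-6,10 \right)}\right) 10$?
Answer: $-886$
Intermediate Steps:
$j = 0$ ($j = 2 \left(- (3 - 3)\right) = 2 \left(\left(-1\right) 0\right) = 2 \cdot 0 = 0$)
$u{\left(b \right)} = -46$ ($u{\left(b \right)} = \left(0 + 1 \cdot 6\right) - 52 = \left(0 + 6\right) - 52 = 6 - 52 = -46$)
$u{\left(129 \right)} + \left(-24 + Q{\left(-6,10 \right)}\right) 10 = -46 + \left(-24 - 60\right) 10 = -46 - 840 = -886$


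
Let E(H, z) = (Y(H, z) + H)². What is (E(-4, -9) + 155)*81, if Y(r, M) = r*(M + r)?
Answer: 199179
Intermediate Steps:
E(H, z) = (H + H*(H + z))² (E(H, z) = (H*(z + H) + H)² = (H*(H + z) + H)² = (H + H*(H + z))²)
(E(-4, -9) + 155)*81 = ((-4)²*(1 - 4 - 9)² + 155)*81 = (16*(-12)² + 155)*81 = (16*144 + 155)*81 = (2304 + 155)*81 = 2459*81 = 199179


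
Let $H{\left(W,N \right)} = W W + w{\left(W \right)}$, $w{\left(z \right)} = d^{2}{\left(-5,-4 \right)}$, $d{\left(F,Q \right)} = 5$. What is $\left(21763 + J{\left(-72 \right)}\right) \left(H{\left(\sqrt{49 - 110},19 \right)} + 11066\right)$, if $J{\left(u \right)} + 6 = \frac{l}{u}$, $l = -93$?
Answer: $\frac{2879927485}{12} \approx 2.3999 \cdot 10^{8}$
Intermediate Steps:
$J{\left(u \right)} = -6 - \frac{93}{u}$
$w{\left(z \right)} = 25$ ($w{\left(z \right)} = 5^{2} = 25$)
$H{\left(W,N \right)} = 25 + W^{2}$ ($H{\left(W,N \right)} = W W + 25 = W^{2} + 25 = 25 + W^{2}$)
$\left(21763 + J{\left(-72 \right)}\right) \left(H{\left(\sqrt{49 - 110},19 \right)} + 11066\right) = \left(21763 - \left(6 + \frac{93}{-72}\right)\right) \left(\left(25 + \left(\sqrt{49 - 110}\right)^{2}\right) + 11066\right) = \left(21763 - \frac{113}{24}\right) \left(\left(25 + \left(\sqrt{-61}\right)^{2}\right) + 11066\right) = \left(21763 + \left(-6 + \frac{31}{24}\right)\right) \left(\left(25 + \left(i \sqrt{61}\right)^{2}\right) + 11066\right) = \left(21763 - \frac{113}{24}\right) \left(\left(25 - 61\right) + 11066\right) = \frac{522199 \left(-36 + 11066\right)}{24} = \frac{522199}{24} \cdot 11030 = \frac{2879927485}{12}$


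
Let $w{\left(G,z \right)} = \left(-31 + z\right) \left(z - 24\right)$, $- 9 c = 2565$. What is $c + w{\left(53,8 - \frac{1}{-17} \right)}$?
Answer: $\frac{23325}{289} \approx 80.709$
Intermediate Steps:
$c = -285$ ($c = \left(- \frac{1}{9}\right) 2565 = -285$)
$w{\left(G,z \right)} = \left(-31 + z\right) \left(-24 + z\right)$
$c + w{\left(53,8 - \frac{1}{-17} \right)} = -285 + \left(744 + \left(8 - \frac{1}{-17}\right)^{2} - 55 \left(8 - \frac{1}{-17}\right)\right) = -285 + \left(744 + \left(8 - - \frac{1}{17}\right)^{2} - 55 \left(8 - - \frac{1}{17}\right)\right) = -285 + \left(744 + \left(8 + \frac{1}{17}\right)^{2} - 55 \left(8 + \frac{1}{17}\right)\right) = -285 + \left(744 + \left(\frac{137}{17}\right)^{2} - \frac{7535}{17}\right) = -285 + \left(744 + \frac{18769}{289} - \frac{7535}{17}\right) = -285 + \frac{105690}{289} = \frac{23325}{289}$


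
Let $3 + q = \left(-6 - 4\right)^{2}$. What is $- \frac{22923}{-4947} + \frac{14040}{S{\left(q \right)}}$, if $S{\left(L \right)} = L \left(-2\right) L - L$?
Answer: $\frac{6417}{1649} \approx 3.8914$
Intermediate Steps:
$q = 97$ ($q = -3 + \left(-6 - 4\right)^{2} = -3 + \left(-10\right)^{2} = -3 + 100 = 97$)
$S{\left(L \right)} = - L - 2 L^{2}$ ($S{\left(L \right)} = - 2 L L - L = - 2 L^{2} - L = - L - 2 L^{2}$)
$- \frac{22923}{-4947} + \frac{14040}{S{\left(q \right)}} = - \frac{22923}{-4947} + \frac{14040}{\left(-1\right) 97 \left(1 + 2 \cdot 97\right)} = \left(-22923\right) \left(- \frac{1}{4947}\right) + \frac{14040}{\left(-1\right) 97 \left(1 + 194\right)} = \frac{7641}{1649} + \frac{14040}{\left(-1\right) 97 \cdot 195} = \frac{7641}{1649} + \frac{14040}{-18915} = \frac{7641}{1649} + 14040 \left(- \frac{1}{18915}\right) = \frac{7641}{1649} - \frac{72}{97} = \frac{6417}{1649}$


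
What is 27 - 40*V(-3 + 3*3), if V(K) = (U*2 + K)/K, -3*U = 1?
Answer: -77/9 ≈ -8.5556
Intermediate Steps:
U = -⅓ (U = -⅓*1 = -⅓ ≈ -0.33333)
V(K) = (-⅔ + K)/K (V(K) = (-⅓*2 + K)/K = (-⅔ + K)/K)
27 - 40*V(-3 + 3*3) = 27 - 40*(-⅔ + (-3 + 3*3))/(-3 + 3*3) = 27 - 40*(-⅔ + (-3 + 9))/(-3 + 9) = 27 - 40*(-⅔ + 6)/6 = 27 - 20*16/(3*3) = 27 - 40*8/9 = 27 - 320/9 = -77/9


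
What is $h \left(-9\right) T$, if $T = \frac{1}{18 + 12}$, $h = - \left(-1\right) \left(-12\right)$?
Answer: $\frac{18}{5} \approx 3.6$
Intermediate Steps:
$h = -12$ ($h = \left(-1\right) 12 = -12$)
$T = \frac{1}{30} \approx 0.033333$
$h \left(-9\right) T = \left(-12\right) \left(-9\right) \frac{1}{30} = 108 \cdot \frac{1}{30} = \frac{18}{5}$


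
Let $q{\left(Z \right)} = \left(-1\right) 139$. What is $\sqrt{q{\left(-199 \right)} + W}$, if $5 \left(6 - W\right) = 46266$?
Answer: $\frac{i \sqrt{234655}}{5} \approx 96.882 i$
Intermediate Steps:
$W = - \frac{46236}{5}$ ($W = 6 - \frac{46266}{5} = - \frac{46236}{5} \approx -9247.2$)
$q{\left(Z \right)} = -139$
$\sqrt{q{\left(-199 \right)} + W} = \sqrt{-139 - \frac{46236}{5}} = \sqrt{- \frac{46931}{5}} = \frac{i \sqrt{234655}}{5}$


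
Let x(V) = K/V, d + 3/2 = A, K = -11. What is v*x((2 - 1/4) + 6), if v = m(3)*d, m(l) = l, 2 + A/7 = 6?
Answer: -3498/31 ≈ -112.84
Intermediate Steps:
A = 28 (A = -14 + 7*6 = -14 + 42 = 28)
d = 53/2 (d = -3/2 + 28 = 53/2 ≈ 26.500)
v = 159/2 (v = 3*(53/2) = 159/2 ≈ 79.500)
x(V) = -11/V
v*x((2 - 1/4) + 6) = 159*(-11/((2 - 1/4) + 6))/2 = 159*(-11/((2 - 1*¼) + 6))/2 = 159*(-11/((2 - ¼) + 6))/2 = 159*(-11/(7/4 + 6))/2 = 159*(-11/31/4)/2 = 159*(-11*4/31)/2 = (159/2)*(-44/31) = -3498/31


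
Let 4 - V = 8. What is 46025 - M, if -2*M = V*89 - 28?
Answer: 45833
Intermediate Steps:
V = -4 (V = 4 - 1*8 = 4 - 8 = -4)
M = 192 (M = -(-4*89 - 28)/2 = -(-356 - 28)/2 = -1/2*(-384) = 192)
46025 - M = 46025 - 1*192 = 46025 - 192 = 45833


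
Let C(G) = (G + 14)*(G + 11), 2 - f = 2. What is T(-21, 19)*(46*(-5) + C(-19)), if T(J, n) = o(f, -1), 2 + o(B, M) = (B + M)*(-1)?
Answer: 190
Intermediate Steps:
f = 0 (f = 2 - 1*2 = 2 - 2 = 0)
o(B, M) = -2 - B - M (o(B, M) = -2 + (B + M)*(-1) = -2 + (-B - M) = -2 - B - M)
C(G) = (11 + G)*(14 + G) (C(G) = (14 + G)*(11 + G) = (11 + G)*(14 + G))
T(J, n) = -1 (T(J, n) = -2 - 1*0 - 1*(-1) = -2 + 0 + 1 = -1)
T(-21, 19)*(46*(-5) + C(-19)) = -(46*(-5) + (154 + (-19)² + 25*(-19))) = -(-230 + (154 + 361 - 475)) = -(-230 + 40) = -1*(-190) = 190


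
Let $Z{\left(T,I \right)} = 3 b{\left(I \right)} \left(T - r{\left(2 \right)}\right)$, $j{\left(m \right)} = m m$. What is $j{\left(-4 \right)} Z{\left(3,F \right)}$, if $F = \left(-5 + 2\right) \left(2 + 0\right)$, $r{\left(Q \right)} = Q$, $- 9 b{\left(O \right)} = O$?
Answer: $32$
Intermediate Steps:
$b{\left(O \right)} = - \frac{O}{9}$
$j{\left(m \right)} = m^{2}$
$F = -6$ ($F = \left(-3\right) 2 = -6$)
$Z{\left(T,I \right)} = - \frac{I \left(-2 + T\right)}{3}$ ($Z{\left(T,I \right)} = 3 - \frac{I}{9} \left(T - 2\right) = 3 - \frac{I}{9} \left(-2 + T\right) = 3 \left(- \frac{I \left(-2 + T\right)}{9}\right) = - \frac{I \left(-2 + T\right)}{3}$)
$j{\left(-4 \right)} Z{\left(3,F \right)} = \left(-4\right)^{2} \cdot \frac{1}{3} \left(-6\right) \left(2 - 3\right) = 16 \cdot \frac{1}{3} \left(-6\right) \left(2 - 3\right) = 16 \cdot \frac{1}{3} \left(-6\right) \left(-1\right) = 16 \cdot 2 = 32$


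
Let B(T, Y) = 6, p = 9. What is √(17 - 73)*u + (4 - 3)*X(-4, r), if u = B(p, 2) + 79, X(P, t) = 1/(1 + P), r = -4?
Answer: -⅓ + 170*I*√14 ≈ -0.33333 + 636.08*I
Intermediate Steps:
u = 85 (u = 6 + 79 = 85)
√(17 - 73)*u + (4 - 3)*X(-4, r) = √(17 - 73)*85 + (4 - 3)/(1 - 4) = √(-56)*85 + 1/(-3) = (2*I*√14)*85 + 1*(-⅓) = 170*I*√14 - ⅓ = -⅓ + 170*I*√14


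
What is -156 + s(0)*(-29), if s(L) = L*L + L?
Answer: -156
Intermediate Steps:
s(L) = L + L² (s(L) = L² + L = L + L²)
-156 + s(0)*(-29) = -156 + (0*(1 + 0))*(-29) = -156 + (0*1)*(-29) = -156 + 0*(-29) = -156 + 0 = -156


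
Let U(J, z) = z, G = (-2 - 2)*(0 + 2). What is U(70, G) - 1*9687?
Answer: -9695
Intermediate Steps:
G = -8 (G = -4*2 = -8)
U(70, G) - 1*9687 = -8 - 1*9687 = -8 - 9687 = -9695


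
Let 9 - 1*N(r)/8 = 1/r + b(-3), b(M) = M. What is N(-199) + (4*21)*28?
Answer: 487160/199 ≈ 2448.0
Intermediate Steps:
N(r) = 96 - 8/r (N(r) = 72 - 8*(1/r - 3) = 72 - 8*(-3 + 1/r) = 72 + (24 - 8/r) = 96 - 8/r)
N(-199) + (4*21)*28 = (96 - 8/(-199)) + (4*21)*28 = (96 - 8*(-1/199)) + 84*28 = (96 + 8/199) + 2352 = 19112/199 + 2352 = 487160/199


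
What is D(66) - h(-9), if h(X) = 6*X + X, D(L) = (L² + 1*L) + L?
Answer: 4551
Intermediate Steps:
D(L) = L² + 2*L (D(L) = (L² + L) + L = (L + L²) + L = L² + 2*L)
h(X) = 7*X
D(66) - h(-9) = 66*(2 + 66) - 7*(-9) = 66*68 - 1*(-63) = 4488 + 63 = 4551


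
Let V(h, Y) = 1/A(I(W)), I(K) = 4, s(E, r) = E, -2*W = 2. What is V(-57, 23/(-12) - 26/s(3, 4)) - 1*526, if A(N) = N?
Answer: -2103/4 ≈ -525.75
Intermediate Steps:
W = -1 (W = -1/2*2 = -1)
V(h, Y) = 1/4
V(-57, 23/(-12) - 26/s(3, 4)) - 1*526 = 1/4 - 1*526 = 1/4 - 526 = -2103/4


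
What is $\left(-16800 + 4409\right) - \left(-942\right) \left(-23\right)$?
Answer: $-34057$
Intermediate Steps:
$\left(-16800 + 4409\right) - \left(-942\right) \left(-23\right) = -12391 - 21666 = -34057$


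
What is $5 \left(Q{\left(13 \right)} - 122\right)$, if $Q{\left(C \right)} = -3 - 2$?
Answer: $-635$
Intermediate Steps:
$Q{\left(C \right)} = -5$ ($Q{\left(C \right)} = -3 - 2 = -5$)
$5 \left(Q{\left(13 \right)} - 122\right) = 5 \left(-5 - 122\right) = 5 \left(-127\right) = -635$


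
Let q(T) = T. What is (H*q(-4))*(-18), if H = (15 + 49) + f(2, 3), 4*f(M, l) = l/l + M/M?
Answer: 4644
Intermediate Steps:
f(M, l) = ½ (f(M, l) = (l/l + M/M)/4 = (1 + 1)/4 = (¼)*2 = ½)
H = 129/2 (H = (15 + 49) + ½ = 64 + ½ = 129/2 ≈ 64.500)
(H*q(-4))*(-18) = ((129/2)*(-4))*(-18) = -258*(-18) = 4644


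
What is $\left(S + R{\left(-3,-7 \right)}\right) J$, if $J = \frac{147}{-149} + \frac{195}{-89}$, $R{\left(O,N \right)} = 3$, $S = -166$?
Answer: $\frac{6868494}{13261} \approx 517.95$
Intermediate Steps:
$J = - \frac{42138}{13261}$ ($J = 147 \left(- \frac{1}{149}\right) + 195 \left(- \frac{1}{89}\right) = - \frac{147}{149} - \frac{195}{89} = - \frac{42138}{13261} \approx -3.1776$)
$\left(S + R{\left(-3,-7 \right)}\right) J = \left(-166 + 3\right) \left(- \frac{42138}{13261}\right) = \left(-163\right) \left(- \frac{42138}{13261}\right) = \frac{6868494}{13261}$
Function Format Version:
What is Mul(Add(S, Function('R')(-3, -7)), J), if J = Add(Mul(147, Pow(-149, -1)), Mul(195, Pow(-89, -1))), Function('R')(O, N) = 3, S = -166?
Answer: Rational(6868494, 13261) ≈ 517.95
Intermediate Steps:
J = Rational(-42138, 13261) (J = Add(Mul(147, Rational(-1, 149)), Mul(195, Rational(-1, 89))) = Add(Rational(-147, 149), Rational(-195, 89)) = Rational(-42138, 13261) ≈ -3.1776)
Mul(Add(S, Function('R')(-3, -7)), J) = Mul(Add(-166, 3), Rational(-42138, 13261)) = Mul(-163, Rational(-42138, 13261)) = Rational(6868494, 13261)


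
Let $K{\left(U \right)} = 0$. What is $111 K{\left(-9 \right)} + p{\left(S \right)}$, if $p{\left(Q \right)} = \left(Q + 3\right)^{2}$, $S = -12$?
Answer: $81$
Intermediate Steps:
$p{\left(Q \right)} = \left(3 + Q\right)^{2}$
$111 K{\left(-9 \right)} + p{\left(S \right)} = 111 \cdot 0 + \left(3 - 12\right)^{2} = 0 + \left(-9\right)^{2} = 0 + 81 = 81$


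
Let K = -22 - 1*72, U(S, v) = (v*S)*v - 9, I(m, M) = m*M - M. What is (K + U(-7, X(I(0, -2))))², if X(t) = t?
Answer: 17161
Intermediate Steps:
I(m, M) = -M + M*m (I(m, M) = M*m - M = -M + M*m)
U(S, v) = -9 + S*v² (U(S, v) = (S*v)*v - 9 = S*v² - 9 = -9 + S*v²)
K = -94 (K = -22 - 72 = -94)
(K + U(-7, X(I(0, -2))))² = (-94 + (-9 - 7*4*(-1 + 0)²))² = (-94 + (-9 - 7*(-2*(-1))²))² = (-94 + (-9 - 7*2²))² = (-94 + (-9 - 7*4))² = (-94 + (-9 - 28))² = (-94 - 37)² = (-131)² = 17161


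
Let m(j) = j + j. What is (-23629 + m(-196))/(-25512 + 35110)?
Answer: -24021/9598 ≈ -2.5027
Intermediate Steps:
m(j) = 2*j
(-23629 + m(-196))/(-25512 + 35110) = (-23629 + 2*(-196))/(-25512 + 35110) = (-23629 - 392)/9598 = -24021*1/9598 = -24021/9598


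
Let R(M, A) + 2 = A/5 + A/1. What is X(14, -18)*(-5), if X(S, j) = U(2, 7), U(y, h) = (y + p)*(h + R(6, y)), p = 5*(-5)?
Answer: 851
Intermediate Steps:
p = -25
R(M, A) = -2 + 6*A/5 (R(M, A) = -2 + (A/5 + A/1) = -2 + (A*(⅕) + A*1) = -2 + (A/5 + A) = -2 + 6*A/5)
U(y, h) = (-25 + y)*(-2 + h + 6*y/5) (U(y, h) = (y - 25)*(h + (-2 + 6*y/5)) = (-25 + y)*(-2 + h + 6*y/5))
X(S, j) = -851/5 (X(S, j) = 50 - 32*2 - 25*7 + (6/5)*2² + 7*2 = 50 - 64 - 175 + (6/5)*4 + 14 = 50 - 64 - 175 + 24/5 + 14 = -851/5)
X(14, -18)*(-5) = -851/5*(-5) = 851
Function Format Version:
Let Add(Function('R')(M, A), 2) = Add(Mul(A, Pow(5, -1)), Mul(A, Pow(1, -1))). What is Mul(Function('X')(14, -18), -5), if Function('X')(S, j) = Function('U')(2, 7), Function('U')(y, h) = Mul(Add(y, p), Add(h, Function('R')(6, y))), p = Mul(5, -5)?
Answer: 851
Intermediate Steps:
p = -25
Function('R')(M, A) = Add(-2, Mul(Rational(6, 5), A)) (Function('R')(M, A) = Add(-2, Add(Mul(A, Pow(5, -1)), Mul(A, Pow(1, -1)))) = Add(-2, Add(Mul(A, Rational(1, 5)), Mul(A, 1))) = Add(-2, Add(Mul(Rational(1, 5), A), A)) = Add(-2, Mul(Rational(6, 5), A)))
Function('U')(y, h) = Mul(Add(-25, y), Add(-2, h, Mul(Rational(6, 5), y))) (Function('U')(y, h) = Mul(Add(y, -25), Add(h, Add(-2, Mul(Rational(6, 5), y)))) = Mul(Add(-25, y), Add(-2, h, Mul(Rational(6, 5), y))))
Function('X')(S, j) = Rational(-851, 5) (Function('X')(S, j) = Add(50, Mul(-32, 2), Mul(-25, 7), Mul(Rational(6, 5), Pow(2, 2)), Mul(7, 2)) = Add(50, -64, -175, Mul(Rational(6, 5), 4), 14) = Add(50, -64, -175, Rational(24, 5), 14) = Rational(-851, 5))
Mul(Function('X')(14, -18), -5) = Mul(Rational(-851, 5), -5) = 851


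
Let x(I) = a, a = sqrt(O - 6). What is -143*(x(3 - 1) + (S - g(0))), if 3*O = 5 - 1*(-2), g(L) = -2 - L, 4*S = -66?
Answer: 4147/2 - 143*I*sqrt(33)/3 ≈ 2073.5 - 273.82*I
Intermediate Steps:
S = -33/2 (S = (1/4)*(-66) = -33/2 ≈ -16.500)
O = 7/3 (O = (5 - 1*(-2))/3 = (5 + 2)/3 = (1/3)*7 = 7/3 ≈ 2.3333)
a = I*sqrt(33)/3 (a = sqrt(7/3 - 6) = sqrt(-11/3) = I*sqrt(33)/3 ≈ 1.9149*I)
x(I) = I*sqrt(33)/3
-143*(x(3 - 1) + (S - g(0))) = -143*(I*sqrt(33)/3 + (-33/2 - (-2 - 1*0))) = -143*(I*sqrt(33)/3 + (-33/2 - (-2 + 0))) = -143*(I*sqrt(33)/3 + (-33/2 - 1*(-2))) = -143*(I*sqrt(33)/3 + (-33/2 + 2)) = -143*(I*sqrt(33)/3 - 29/2) = -143*(-29/2 + I*sqrt(33)/3) = 4147/2 - 143*I*sqrt(33)/3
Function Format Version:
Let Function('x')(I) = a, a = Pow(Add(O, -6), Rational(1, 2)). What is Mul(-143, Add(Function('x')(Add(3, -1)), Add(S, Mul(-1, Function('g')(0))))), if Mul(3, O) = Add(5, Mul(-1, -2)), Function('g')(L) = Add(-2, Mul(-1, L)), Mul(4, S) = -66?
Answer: Add(Rational(4147, 2), Mul(Rational(-143, 3), I, Pow(33, Rational(1, 2)))) ≈ Add(2073.5, Mul(-273.82, I))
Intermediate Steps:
S = Rational(-33, 2) (S = Mul(Rational(1, 4), -66) = Rational(-33, 2) ≈ -16.500)
O = Rational(7, 3) (O = Mul(Rational(1, 3), Add(5, Mul(-1, -2))) = Mul(Rational(1, 3), Add(5, 2)) = Mul(Rational(1, 3), 7) = Rational(7, 3) ≈ 2.3333)
a = Mul(Rational(1, 3), I, Pow(33, Rational(1, 2))) (a = Pow(Add(Rational(7, 3), -6), Rational(1, 2)) = Pow(Rational(-11, 3), Rational(1, 2)) = Mul(Rational(1, 3), I, Pow(33, Rational(1, 2))) ≈ Mul(1.9149, I))
Function('x')(I) = Mul(Rational(1, 3), I, Pow(33, Rational(1, 2)))
Mul(-143, Add(Function('x')(Add(3, -1)), Add(S, Mul(-1, Function('g')(0))))) = Mul(-143, Add(Mul(Rational(1, 3), I, Pow(33, Rational(1, 2))), Add(Rational(-33, 2), Mul(-1, Add(-2, Mul(-1, 0)))))) = Mul(-143, Add(Mul(Rational(1, 3), I, Pow(33, Rational(1, 2))), Add(Rational(-33, 2), Mul(-1, Add(-2, 0))))) = Mul(-143, Add(Mul(Rational(1, 3), I, Pow(33, Rational(1, 2))), Add(Rational(-33, 2), Mul(-1, -2)))) = Mul(-143, Add(Mul(Rational(1, 3), I, Pow(33, Rational(1, 2))), Add(Rational(-33, 2), 2))) = Mul(-143, Add(Mul(Rational(1, 3), I, Pow(33, Rational(1, 2))), Rational(-29, 2))) = Mul(-143, Add(Rational(-29, 2), Mul(Rational(1, 3), I, Pow(33, Rational(1, 2))))) = Add(Rational(4147, 2), Mul(Rational(-143, 3), I, Pow(33, Rational(1, 2))))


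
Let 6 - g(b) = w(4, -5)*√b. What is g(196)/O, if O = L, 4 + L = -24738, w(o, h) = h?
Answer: -38/12371 ≈ -0.0030717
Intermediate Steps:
g(b) = 6 + 5*√b (g(b) = 6 - (-5)*√b = 6 + 5*√b)
L = -24742 (L = -4 - 24738 = -24742)
O = -24742
g(196)/O = (6 + 5*√196)/(-24742) = (6 + 5*14)*(-1/24742) = (6 + 70)*(-1/24742) = 76*(-1/24742) = -38/12371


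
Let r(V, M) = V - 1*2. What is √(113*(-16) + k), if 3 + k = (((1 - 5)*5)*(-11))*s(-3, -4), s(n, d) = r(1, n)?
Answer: I*√2031 ≈ 45.067*I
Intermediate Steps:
r(V, M) = -2 + V (r(V, M) = V - 2 = -2 + V)
s(n, d) = -1 (s(n, d) = -2 + 1 = -1)
k = -223 (k = -3 + (((1 - 5)*5)*(-11))*(-1) = -3 + (-4*5*(-11))*(-1) = -3 - 20*(-11)*(-1) = -3 + 220*(-1) = -3 - 220 = -223)
√(113*(-16) + k) = √(113*(-16) - 223) = √(-1808 - 223) = √(-2031) = I*√2031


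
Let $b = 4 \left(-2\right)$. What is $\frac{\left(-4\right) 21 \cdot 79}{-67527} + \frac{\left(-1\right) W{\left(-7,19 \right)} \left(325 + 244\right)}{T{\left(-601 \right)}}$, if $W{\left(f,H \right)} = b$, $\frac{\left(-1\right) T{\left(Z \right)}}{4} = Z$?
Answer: $\frac{26944654}{13527909} \approx 1.9918$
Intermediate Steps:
$b = -8$
$T{\left(Z \right)} = - 4 Z$
$W{\left(f,H \right)} = -8$
$\frac{\left(-4\right) 21 \cdot 79}{-67527} + \frac{\left(-1\right) W{\left(-7,19 \right)} \left(325 + 244\right)}{T{\left(-601 \right)}} = \frac{\left(-4\right) 21 \cdot 79}{-67527} + \frac{\left(-1\right) \left(- 8 \left(325 + 244\right)\right)}{\left(-4\right) \left(-601\right)} = \left(-84\right) 79 \left(- \frac{1}{67527}\right) + \frac{\left(-1\right) \left(\left(-8\right) 569\right)}{2404} = \left(-6636\right) \left(- \frac{1}{67527}\right) + \left(-1\right) \left(-4552\right) \frac{1}{2404} = \frac{2212}{22509} + 4552 \cdot \frac{1}{2404} = \frac{2212}{22509} + \frac{1138}{601} = \frac{26944654}{13527909}$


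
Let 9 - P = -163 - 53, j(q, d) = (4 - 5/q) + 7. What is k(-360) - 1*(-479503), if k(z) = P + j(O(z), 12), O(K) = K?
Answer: 34541209/72 ≈ 4.7974e+5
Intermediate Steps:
j(q, d) = 11 - 5/q
P = 225 (P = 9 - (-163 - 53) = 9 - 1*(-216) = 9 + 216 = 225)
k(z) = 236 - 5/z (k(z) = 225 + (11 - 5/z) = 236 - 5/z)
k(-360) - 1*(-479503) = (236 - 5/(-360)) - 1*(-479503) = (236 - 5*(-1/360)) + 479503 = (236 + 1/72) + 479503 = 16993/72 + 479503 = 34541209/72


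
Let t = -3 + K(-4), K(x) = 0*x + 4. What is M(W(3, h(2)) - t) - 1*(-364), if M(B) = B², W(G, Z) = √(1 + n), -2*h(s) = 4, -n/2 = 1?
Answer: 364 - 2*I ≈ 364.0 - 2.0*I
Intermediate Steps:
n = -2 (n = -2*1 = -2)
K(x) = 4 (K(x) = 0 + 4 = 4)
h(s) = -2 (h(s) = -½*4 = -2)
W(G, Z) = I (W(G, Z) = √(1 - 2) = √(-1) = I)
t = 1 (t = -3 + 4 = 1)
M(W(3, h(2)) - t) - 1*(-364) = (I - 1*1)² - 1*(-364) = (I - 1)² + 364 = (-1 + I)² + 364 = 364 + (-1 + I)²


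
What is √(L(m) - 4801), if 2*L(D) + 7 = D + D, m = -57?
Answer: I*√19446/2 ≈ 69.724*I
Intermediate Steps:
L(D) = -7/2 + D (L(D) = -7/2 + (D + D)/2 = -7/2 + (2*D)/2 = -7/2 + D)
√(L(m) - 4801) = √((-7/2 - 57) - 4801) = √(-121/2 - 4801) = √(-9723/2) = I*√19446/2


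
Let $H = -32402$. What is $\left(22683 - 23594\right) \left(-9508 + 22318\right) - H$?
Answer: $-11637508$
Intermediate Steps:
$\left(22683 - 23594\right) \left(-9508 + 22318\right) - H = \left(22683 - 23594\right) \left(-9508 + 22318\right) - -32402 = \left(-911\right) 12810 + 32402 = -11669910 + 32402 = -11637508$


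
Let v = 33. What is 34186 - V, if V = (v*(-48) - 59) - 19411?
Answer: 55240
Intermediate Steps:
V = -21054 (V = (33*(-48) - 59) - 19411 = (-1584 - 59) - 19411 = -1643 - 19411 = -21054)
34186 - V = 34186 - 1*(-21054) = 34186 + 21054 = 55240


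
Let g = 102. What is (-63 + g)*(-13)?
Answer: -507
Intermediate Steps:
(-63 + g)*(-13) = (-63 + 102)*(-13) = 39*(-13) = -507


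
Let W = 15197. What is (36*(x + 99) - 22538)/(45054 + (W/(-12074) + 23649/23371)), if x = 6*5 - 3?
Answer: -5079830534908/12713333597455 ≈ -0.39957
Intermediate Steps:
x = 27 (x = 30 - 3 = 27)
(36*(x + 99) - 22538)/(45054 + (W/(-12074) + 23649/23371)) = (36*(27 + 99) - 22538)/(45054 + (15197/(-12074) + 23649/23371)) = (36*126 - 22538)/(45054 + (15197*(-1/12074) + 23649*(1/23371))) = (4536 - 22538)/(45054 + (-15197/12074 + 23649/23371)) = -18002/(45054 - 69631061/282181454) = -18002/12713333597455/282181454 = -18002*282181454/12713333597455 = -5079830534908/12713333597455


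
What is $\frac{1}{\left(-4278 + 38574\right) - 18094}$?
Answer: $\frac{1}{16202} \approx 6.1721 \cdot 10^{-5}$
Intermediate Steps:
$\frac{1}{\left(-4278 + 38574\right) - 18094} = \frac{1}{34296 - 18094} = \frac{1}{16202}$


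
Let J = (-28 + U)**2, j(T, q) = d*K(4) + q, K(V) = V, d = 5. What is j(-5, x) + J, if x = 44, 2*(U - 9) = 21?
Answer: 545/4 ≈ 136.25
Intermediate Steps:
U = 39/2 (U = 9 + (1/2)*21 = 9 + 21/2 = 39/2 ≈ 19.500)
j(T, q) = 20 + q (j(T, q) = 5*4 + q = 20 + q)
J = 289/4 (J = (-28 + 39/2)**2 = (-17/2)**2 = 289/4 ≈ 72.250)
j(-5, x) + J = (20 + 44) + 289/4 = 64 + 289/4 = 545/4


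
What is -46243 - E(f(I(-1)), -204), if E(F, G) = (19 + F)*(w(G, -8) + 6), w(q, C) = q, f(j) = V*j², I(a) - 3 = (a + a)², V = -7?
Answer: -110395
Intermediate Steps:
I(a) = 3 + 4*a² (I(a) = 3 + (a + a)² = 3 + (2*a)² = 3 + 4*a²)
f(j) = -7*j²
E(F, G) = (6 + G)*(19 + F) (E(F, G) = (19 + F)*(G + 6) = (19 + F)*(6 + G) = (6 + G)*(19 + F))
-46243 - E(f(I(-1)), -204) = -46243 - (114 + 6*(-7*(3 + 4*(-1)²)²) + 19*(-204) - 7*(3 + 4*(-1)²)²*(-204)) = -46243 - (114 + 6*(-7*(3 + 4*1)²) - 3876 - 7*(3 + 4*1)²*(-204)) = -46243 - (114 + 6*(-7*(3 + 4)²) - 3876 - 7*(3 + 4)²*(-204)) = -46243 - (114 + 6*(-7*7²) - 3876 - 7*7²*(-204)) = -46243 - (114 + 6*(-7*49) - 3876 - 7*49*(-204)) = -46243 - (114 + 6*(-343) - 3876 - 343*(-204)) = -46243 - (114 - 2058 - 3876 + 69972) = -46243 - 1*64152 = -46243 - 64152 = -110395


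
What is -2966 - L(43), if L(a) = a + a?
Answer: -3052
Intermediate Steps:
L(a) = 2*a
-2966 - L(43) = -2966 - 2*43 = -2966 - 1*86 = -2966 - 86 = -3052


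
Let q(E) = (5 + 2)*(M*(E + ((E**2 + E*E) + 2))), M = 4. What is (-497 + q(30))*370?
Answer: 18795630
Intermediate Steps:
q(E) = 56 + 28*E + 56*E**2 (q(E) = (5 + 2)*(4*(E + ((E**2 + E*E) + 2))) = 7*(4*(E + ((E**2 + E**2) + 2))) = 7*(4*(E + (2*E**2 + 2))) = 7*(4*(E + (2 + 2*E**2))) = 7*(4*(2 + E + 2*E**2)) = 7*(8 + 4*E + 8*E**2) = 56 + 28*E + 56*E**2)
(-497 + q(30))*370 = (-497 + (56 + 28*30 + 56*30**2))*370 = (-497 + (56 + 840 + 56*900))*370 = (-497 + (56 + 840 + 50400))*370 = (-497 + 51296)*370 = 50799*370 = 18795630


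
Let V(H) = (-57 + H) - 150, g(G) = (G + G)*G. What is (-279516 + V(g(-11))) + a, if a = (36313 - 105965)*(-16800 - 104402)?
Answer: 8441682223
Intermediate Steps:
a = 8441961704 (a = -69652*(-121202) = 8441961704)
g(G) = 2*G² (g(G) = (2*G)*G = 2*G²)
V(H) = -207 + H
(-279516 + V(g(-11))) + a = (-279516 + (-207 + 2*(-11)²)) + 8441961704 = (-279516 + (-207 + 2*121)) + 8441961704 = (-279516 + (-207 + 242)) + 8441961704 = (-279516 + 35) + 8441961704 = -279481 + 8441961704 = 8441682223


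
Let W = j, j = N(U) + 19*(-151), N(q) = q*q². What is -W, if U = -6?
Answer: 3085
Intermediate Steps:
N(q) = q³
j = -3085 (j = (-6)³ + 19*(-151) = -216 - 2869 = -3085)
W = -3085
-W = -1*(-3085) = 3085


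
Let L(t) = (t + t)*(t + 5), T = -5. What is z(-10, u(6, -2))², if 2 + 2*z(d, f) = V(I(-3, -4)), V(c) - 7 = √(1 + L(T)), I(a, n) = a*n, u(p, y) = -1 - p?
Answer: 9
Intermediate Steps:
L(t) = 2*t*(5 + t) (L(t) = (2*t)*(5 + t) = 2*t*(5 + t))
V(c) = 8 (V(c) = 7 + √(1 + 2*(-5)*(5 - 5)) = 7 + √(1 + 2*(-5)*0) = 7 + √(1 + 0) = 7 + √1 = 7 + 1 = 8)
z(d, f) = 3 (z(d, f) = -1 + (½)*8 = -1 + 4 = 3)
z(-10, u(6, -2))² = 3² = 9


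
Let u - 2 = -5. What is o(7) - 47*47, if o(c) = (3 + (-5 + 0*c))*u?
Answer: -2203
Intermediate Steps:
u = -3 (u = 2 - 5 = -3)
o(c) = 6 (o(c) = (3 + (-5 + 0*c))*(-3) = (3 + (-5 + 0))*(-3) = (3 - 5)*(-3) = -2*(-3) = 6)
o(7) - 47*47 = 6 - 47*47 = 6 - 2209 = -2203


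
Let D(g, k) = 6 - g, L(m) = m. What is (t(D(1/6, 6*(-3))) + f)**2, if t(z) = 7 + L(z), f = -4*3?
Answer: 25/36 ≈ 0.69444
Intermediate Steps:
f = -12
t(z) = 7 + z
(t(D(1/6, 6*(-3))) + f)**2 = ((7 + (6 - 1/6)) - 12)**2 = ((7 + 35/6) - 12)**2 = (77/6 - 12)**2 = (5/6)**2 = 25/36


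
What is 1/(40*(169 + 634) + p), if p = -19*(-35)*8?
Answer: 1/37440 ≈ 2.6709e-5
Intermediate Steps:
p = 5320 (p = 665*8 = 5320)
1/(40*(169 + 634) + p) = 1/(40*(169 + 634) + 5320) = 1/(40*803 + 5320) = 1/(32120 + 5320) = 1/37440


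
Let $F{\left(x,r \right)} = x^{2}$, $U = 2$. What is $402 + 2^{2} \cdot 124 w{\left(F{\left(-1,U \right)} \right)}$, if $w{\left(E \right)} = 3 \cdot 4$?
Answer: $6354$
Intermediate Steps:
$w{\left(E \right)} = 12$
$402 + 2^{2} \cdot 124 w{\left(F{\left(-1,U \right)} \right)} = 402 + 2^{2} \cdot 124 \cdot 12 = 402 + 4 \cdot 124 \cdot 12 = 402 + 496 \cdot 12 = 402 + 5952 = 6354$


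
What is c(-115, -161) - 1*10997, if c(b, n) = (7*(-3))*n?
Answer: -7616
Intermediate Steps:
c(b, n) = -21*n
c(-115, -161) - 1*10997 = -21*(-161) - 1*10997 = 3381 - 10997 = -7616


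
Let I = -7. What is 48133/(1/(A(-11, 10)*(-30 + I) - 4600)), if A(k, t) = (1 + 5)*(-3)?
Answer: -189355222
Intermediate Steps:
A(k, t) = -18 (A(k, t) = 6*(-3) = -18)
48133/(1/(A(-11, 10)*(-30 + I) - 4600)) = 48133/(1/(-18*(-30 - 7) - 4600)) = 48133/(1/(-18*(-37) - 4600)) = 48133/(1/(666 - 4600)) = 48133/(1/(-3934)) = 48133/(-1/3934) = 48133*(-3934) = -189355222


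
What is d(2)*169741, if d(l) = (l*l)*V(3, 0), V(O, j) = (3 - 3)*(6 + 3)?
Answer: 0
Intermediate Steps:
V(O, j) = 0 (V(O, j) = 0*9 = 0)
d(l) = 0 (d(l) = (l*l)*0 = l²*0 = 0)
d(2)*169741 = 0*169741 = 0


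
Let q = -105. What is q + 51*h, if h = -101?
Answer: -5256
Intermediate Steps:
q + 51*h = -105 + 51*(-101) = -105 - 5151 = -5256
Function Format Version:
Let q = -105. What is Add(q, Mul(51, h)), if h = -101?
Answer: -5256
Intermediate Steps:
Add(q, Mul(51, h)) = Add(-105, Mul(51, -101)) = Add(-105, -5151) = -5256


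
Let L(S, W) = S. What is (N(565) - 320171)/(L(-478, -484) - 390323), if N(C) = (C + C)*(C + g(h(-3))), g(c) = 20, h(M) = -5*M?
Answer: -340879/390801 ≈ -0.87226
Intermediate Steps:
N(C) = 2*C*(20 + C) (N(C) = (C + C)*(C + 20) = (2*C)*(20 + C) = 2*C*(20 + C))
(N(565) - 320171)/(L(-478, -484) - 390323) = (2*565*(20 + 565) - 320171)/(-478 - 390323) = (2*565*585 - 320171)/(-390801) = (661050 - 320171)*(-1/390801) = 340879*(-1/390801) = -340879/390801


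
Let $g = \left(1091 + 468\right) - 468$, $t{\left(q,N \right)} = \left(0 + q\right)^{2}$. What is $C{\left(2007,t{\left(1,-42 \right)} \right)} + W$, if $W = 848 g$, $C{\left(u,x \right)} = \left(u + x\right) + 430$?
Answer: $927606$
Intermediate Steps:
$t{\left(q,N \right)} = q^{2}$
$g = 1091$ ($g = 1559 - 468 = 1091$)
$C{\left(u,x \right)} = 430 + u + x$
$W = 925168$ ($W = 848 \cdot 1091 = 925168$)
$C{\left(2007,t{\left(1,-42 \right)} \right)} + W = \left(430 + 2007 + 1^{2}\right) + 925168 = \left(430 + 2007 + 1\right) + 925168 = 2438 + 925168 = 927606$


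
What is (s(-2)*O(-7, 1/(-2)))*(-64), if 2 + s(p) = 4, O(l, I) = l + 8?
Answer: -128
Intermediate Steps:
O(l, I) = 8 + l
s(p) = 2 (s(p) = -2 + 4 = 2)
(s(-2)*O(-7, 1/(-2)))*(-64) = (2*(8 - 7))*(-64) = (2*1)*(-64) = 2*(-64) = -128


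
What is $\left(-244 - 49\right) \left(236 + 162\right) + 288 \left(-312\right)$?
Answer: $-206470$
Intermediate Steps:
$\left(-244 - 49\right) \left(236 + 162\right) + 288 \left(-312\right) = \left(-293\right) 398 - 89856 = -116614 - 89856 = -206470$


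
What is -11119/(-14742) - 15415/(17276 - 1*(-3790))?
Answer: 582077/25879581 ≈ 0.022492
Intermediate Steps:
-11119/(-14742) - 15415/(17276 - 1*(-3790)) = -11119*(-1/14742) - 15415/(17276 + 3790) = 11119/14742 - 15415/21066 = 582077/25879581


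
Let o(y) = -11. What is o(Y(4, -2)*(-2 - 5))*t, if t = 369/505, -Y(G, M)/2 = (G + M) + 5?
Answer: -4059/505 ≈ -8.0376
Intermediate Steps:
Y(G, M) = -10 - 2*G - 2*M (Y(G, M) = -2*((G + M) + 5) = -2*(5 + G + M) = -10 - 2*G - 2*M)
t = 369/505 (t = 369*(1/505) = 369/505 ≈ 0.73069)
o(Y(4, -2)*(-2 - 5))*t = -11*369/505 = -4059/505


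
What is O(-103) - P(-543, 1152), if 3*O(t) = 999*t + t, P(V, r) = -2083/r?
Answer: -39549917/1152 ≈ -34332.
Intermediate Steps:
O(t) = 1000*t/3 (O(t) = (999*t + t)/3 = (1000*t)/3 = 1000*t/3)
O(-103) - P(-543, 1152) = (1000/3)*(-103) - (-2083)/1152 = -103000/3 - (-2083)/1152 = -103000/3 - 1*(-2083/1152) = -103000/3 + 2083/1152 = -39549917/1152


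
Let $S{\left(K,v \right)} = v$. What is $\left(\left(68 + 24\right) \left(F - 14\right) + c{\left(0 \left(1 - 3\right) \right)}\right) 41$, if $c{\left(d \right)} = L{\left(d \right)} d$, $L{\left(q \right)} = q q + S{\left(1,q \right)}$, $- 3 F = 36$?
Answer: $-98072$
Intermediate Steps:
$F = -12$ ($F = \left(- \frac{1}{3}\right) 36 = -12$)
$L{\left(q \right)} = q + q^{2}$ ($L{\left(q \right)} = q q + q = q^{2} + q = q + q^{2}$)
$c{\left(d \right)} = d^{2} \left(1 + d\right)$ ($c{\left(d \right)} = d \left(1 + d\right) d = d^{2} \left(1 + d\right)$)
$\left(\left(68 + 24\right) \left(F - 14\right) + c{\left(0 \left(1 - 3\right) \right)}\right) 41 = \left(\left(68 + 24\right) \left(-12 - 14\right) + \left(0 \left(1 - 3\right)\right)^{2} \left(1 + 0 \left(1 - 3\right)\right)\right) 41 = \left(92 \left(-26\right) + \left(0 \left(-2\right)\right)^{2} \left(1 + 0 \left(-2\right)\right)\right) 41 = \left(-2392 + 0^{2} \left(1 + 0\right)\right) 41 = \left(-2392 + 0 \cdot 1\right) 41 = \left(-2392 + 0\right) 41 = \left(-2392\right) 41 = -98072$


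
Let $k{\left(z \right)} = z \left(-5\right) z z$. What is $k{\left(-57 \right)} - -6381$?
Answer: $932346$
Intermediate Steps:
$k{\left(z \right)} = - 5 z^{3}$ ($k{\left(z \right)} = - 5 z z z = - 5 z^{2} z = - 5 z^{3}$)
$k{\left(-57 \right)} - -6381 = - 5 \left(-57\right)^{3} - -6381 = \left(-5\right) \left(-185193\right) + 6381 = 925965 + 6381 = 932346$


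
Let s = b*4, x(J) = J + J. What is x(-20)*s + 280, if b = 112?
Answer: -17640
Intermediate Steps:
x(J) = 2*J
s = 448 (s = 112*4 = 448)
x(-20)*s + 280 = (2*(-20))*448 + 280 = -40*448 + 280 = -17920 + 280 = -17640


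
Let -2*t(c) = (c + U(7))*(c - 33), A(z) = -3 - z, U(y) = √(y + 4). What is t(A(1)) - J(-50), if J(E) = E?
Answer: -24 + 37*√11/2 ≈ 37.358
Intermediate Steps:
U(y) = √(4 + y)
t(c) = -(-33 + c)*(c + √11)/2 (t(c) = -(c + √(4 + 7))*(c - 33)/2 = -(c + √11)*(-33 + c)/2 = -(-33 + c)*(c + √11)/2)
t(A(1)) - J(-50) = (-(-3 - 1*1)²/2 + 33*(-3 - 1*1)/2 + 33*√11/2 - (-3 - 1*1)*√11/2) - 1*(-50) = (-(-3 - 1)²/2 + 33*(-3 - 1)/2 + 33*√11/2 - (-3 - 1)*√11/2) + 50 = (-½*(-4)² + (33/2)*(-4) + 33*√11/2 - ½*(-4)*√11) + 50 = (-½*16 - 66 + 33*√11/2 + 2*√11) + 50 = (-8 - 66 + 33*√11/2 + 2*√11) + 50 = (-74 + 37*√11/2) + 50 = -24 + 37*√11/2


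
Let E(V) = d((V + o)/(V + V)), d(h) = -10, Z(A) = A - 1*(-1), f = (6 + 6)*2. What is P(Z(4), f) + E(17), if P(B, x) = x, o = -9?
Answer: 14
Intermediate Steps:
f = 24 (f = 12*2 = 24)
Z(A) = 1 + A (Z(A) = A + 1 = 1 + A)
E(V) = -10
P(Z(4), f) + E(17) = 24 - 10 = 14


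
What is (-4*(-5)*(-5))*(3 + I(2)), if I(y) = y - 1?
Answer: -400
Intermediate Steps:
I(y) = -1 + y
(-4*(-5)*(-5))*(3 + I(2)) = (-4*(-5)*(-5))*(3 + (-1 + 2)) = (20*(-5))*(3 + 1) = -100*4 = -400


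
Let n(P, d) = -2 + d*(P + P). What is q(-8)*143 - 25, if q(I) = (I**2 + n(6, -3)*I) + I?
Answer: 51455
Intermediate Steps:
n(P, d) = -2 + 2*P*d (n(P, d) = -2 + d*(2*P) = -2 + 2*P*d)
q(I) = I**2 - 37*I (q(I) = (I**2 + (-2 + 2*6*(-3))*I) + I = (I**2 + (-2 - 36)*I) + I = (I**2 - 38*I) + I = I**2 - 37*I)
q(-8)*143 - 25 = -8*(-37 - 8)*143 - 25 = -8*(-45)*143 - 25 = 360*143 - 25 = 51480 - 25 = 51455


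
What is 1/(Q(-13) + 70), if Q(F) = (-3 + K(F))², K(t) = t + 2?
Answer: 1/266 ≈ 0.0037594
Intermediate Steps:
K(t) = 2 + t
Q(F) = (-1 + F)² (Q(F) = (-3 + (2 + F))² = (-1 + F)²)
1/(Q(-13) + 70) = 1/((-1 - 13)² + 70) = 1/((-14)² + 70) = 1/(196 + 70) = 1/266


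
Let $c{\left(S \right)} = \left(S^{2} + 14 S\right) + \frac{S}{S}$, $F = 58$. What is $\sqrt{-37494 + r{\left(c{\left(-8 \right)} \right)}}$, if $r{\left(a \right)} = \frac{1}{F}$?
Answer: $\frac{i \sqrt{126129758}}{58} \approx 193.63 i$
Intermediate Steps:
$c{\left(S \right)} = 1 + S^{2} + 14 S$ ($c{\left(S \right)} = \left(S^{2} + 14 S\right) + 1 = 1 + S^{2} + 14 S$)
$r{\left(a \right)} = \frac{1}{58}$
$\sqrt{-37494 + r{\left(c{\left(-8 \right)} \right)}} = \sqrt{-37494 + \frac{1}{58}} = \sqrt{- \frac{2174651}{58}} = \frac{i \sqrt{126129758}}{58}$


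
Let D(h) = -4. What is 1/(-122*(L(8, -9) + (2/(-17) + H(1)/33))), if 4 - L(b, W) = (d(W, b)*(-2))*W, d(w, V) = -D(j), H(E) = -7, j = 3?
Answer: 561/4676626 ≈ 0.00011996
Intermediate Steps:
d(w, V) = 4 (d(w, V) = -1*(-4) = 4)
L(b, W) = 4 + 8*W (L(b, W) = 4 - 4*(-2)*W = 4 - (-8)*W = 4 + 8*W)
1/(-122*(L(8, -9) + (2/(-17) + H(1)/33))) = 1/(-122*((4 + 8*(-9)) + (2/(-17) - 7/33))) = 1/(-122*((4 - 72) + (2*(-1/17) - 7*1/33))) = 1/(-122*(-68 + (-2/17 - 7/33))) = 1/(-122*(-68 - 185/561)) = 1/(-122*(-38333/561)) = 1/(4676626/561) = 561/4676626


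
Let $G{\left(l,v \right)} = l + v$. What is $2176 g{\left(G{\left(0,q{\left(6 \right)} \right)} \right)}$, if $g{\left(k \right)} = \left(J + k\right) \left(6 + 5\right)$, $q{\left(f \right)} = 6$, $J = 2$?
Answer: $191488$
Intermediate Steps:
$g{\left(k \right)} = 22 + 11 k$ ($g{\left(k \right)} = \left(2 + k\right) \left(6 + 5\right) = \left(2 + k\right) 11 = 22 + 11 k$)
$2176 g{\left(G{\left(0,q{\left(6 \right)} \right)} \right)} = 2176 \left(22 + 11 \left(0 + 6\right)\right) = 2176 \left(22 + 11 \cdot 6\right) = 2176 \left(22 + 66\right) = 2176 \cdot 88 = 191488$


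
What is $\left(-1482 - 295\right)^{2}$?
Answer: $3157729$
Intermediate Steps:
$\left(-1482 - 295\right)^{2} = \left(-1777\right)^{2} = 3157729$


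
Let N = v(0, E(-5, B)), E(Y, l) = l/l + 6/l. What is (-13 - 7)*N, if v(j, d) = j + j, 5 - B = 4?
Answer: 0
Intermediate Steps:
B = 1 (B = 5 - 1*4 = 5 - 4 = 1)
E(Y, l) = 1 + 6/l
v(j, d) = 2*j
N = 0 (N = 2*0 = 0)
(-13 - 7)*N = (-13 - 7)*0 = -20*0 = 0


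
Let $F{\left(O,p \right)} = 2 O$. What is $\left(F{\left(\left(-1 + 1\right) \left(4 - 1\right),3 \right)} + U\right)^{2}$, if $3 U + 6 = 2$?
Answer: $\frac{16}{9} \approx 1.7778$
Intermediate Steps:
$U = - \frac{4}{3}$ ($U = -2 + \frac{1}{3} \cdot 2 = -2 + \frac{2}{3} = - \frac{4}{3} \approx -1.3333$)
$\left(F{\left(\left(-1 + 1\right) \left(4 - 1\right),3 \right)} + U\right)^{2} = \left(2 \left(-1 + 1\right) \left(4 - 1\right) - \frac{4}{3}\right)^{2} = \left(2 \cdot 0 \cdot 3 - \frac{4}{3}\right)^{2} = \left(2 \cdot 0 - \frac{4}{3}\right)^{2} = \left(0 - \frac{4}{3}\right)^{2} = \left(- \frac{4}{3}\right)^{2} = \frac{16}{9}$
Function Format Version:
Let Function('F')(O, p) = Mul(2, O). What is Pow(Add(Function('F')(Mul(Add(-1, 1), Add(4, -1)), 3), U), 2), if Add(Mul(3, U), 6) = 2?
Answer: Rational(16, 9) ≈ 1.7778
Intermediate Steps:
U = Rational(-4, 3) (U = Add(-2, Mul(Rational(1, 3), 2)) = Add(-2, Rational(2, 3)) = Rational(-4, 3) ≈ -1.3333)
Pow(Add(Function('F')(Mul(Add(-1, 1), Add(4, -1)), 3), U), 2) = Pow(Add(Mul(2, Mul(Add(-1, 1), Add(4, -1))), Rational(-4, 3)), 2) = Pow(Add(Mul(2, Mul(0, 3)), Rational(-4, 3)), 2) = Pow(Add(Mul(2, 0), Rational(-4, 3)), 2) = Pow(Add(0, Rational(-4, 3)), 2) = Pow(Rational(-4, 3), 2) = Rational(16, 9)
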